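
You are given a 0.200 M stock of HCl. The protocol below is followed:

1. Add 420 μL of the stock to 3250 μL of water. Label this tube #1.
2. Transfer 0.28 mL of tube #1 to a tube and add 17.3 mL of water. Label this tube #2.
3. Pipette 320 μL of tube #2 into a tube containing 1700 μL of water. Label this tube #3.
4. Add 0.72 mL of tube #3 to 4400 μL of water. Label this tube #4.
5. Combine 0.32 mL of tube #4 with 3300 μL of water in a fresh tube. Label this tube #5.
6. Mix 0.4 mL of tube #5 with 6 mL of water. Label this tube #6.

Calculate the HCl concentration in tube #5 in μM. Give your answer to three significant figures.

0.718 μM

Step 1: 420 μL + 3250 μL = 3670 μL total → factor 3670/420 = 8.7381
Step 2: 0.28 mL + 17.3 mL = 17.58 mL total → factor 17.58/0.28 = 62.786
Step 3: 320 μL + 1700 μL = 2020 μL total → factor 2020/320 = 6.3125
Step 4: 0.72 mL + 4400 μL = 5.12 mL total → factor 5.12/0.72 = 7.1111
Step 5: 0.32 mL + 3300 μL = 3.62 mL total → factor 3.62/0.32 = 11.312
Dilution factor through tube #5 = 8.7381 × 62.786 × 6.3125 × 7.1111 × 11.312 = 2.786 × 10^5
[tube #5] = 0.200 M / 2.786 × 10^5 = 7.179 × 10^-7 M = 0.718 μM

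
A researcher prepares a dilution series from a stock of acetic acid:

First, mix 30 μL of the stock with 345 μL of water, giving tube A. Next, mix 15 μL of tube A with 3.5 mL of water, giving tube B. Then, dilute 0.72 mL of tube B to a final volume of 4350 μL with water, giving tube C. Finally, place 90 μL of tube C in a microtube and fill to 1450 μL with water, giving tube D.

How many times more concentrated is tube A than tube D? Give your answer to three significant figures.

2.28 × 10^4

Step 1: 30 μL + 345 μL = 375 μL total → factor 375/30 = 12.5
Step 2: 15 μL + 3.5 mL = 3515 μL total → factor 3515/15 = 234.33
Step 3: 0.72 mL brought to 4350 μL → factor 4.35/0.72 = 6.0417
Step 4: 90 μL brought to 1450 μL → factor 1450/90 = 16.111
Dilution factor to tube A = 12.5; to tube D = 2.8512 × 10^5
[tube A]/[tube D] = (factor to tube D)/(factor to tube A) = 2.8512 × 10^5/12.5 = 2.28 × 10^4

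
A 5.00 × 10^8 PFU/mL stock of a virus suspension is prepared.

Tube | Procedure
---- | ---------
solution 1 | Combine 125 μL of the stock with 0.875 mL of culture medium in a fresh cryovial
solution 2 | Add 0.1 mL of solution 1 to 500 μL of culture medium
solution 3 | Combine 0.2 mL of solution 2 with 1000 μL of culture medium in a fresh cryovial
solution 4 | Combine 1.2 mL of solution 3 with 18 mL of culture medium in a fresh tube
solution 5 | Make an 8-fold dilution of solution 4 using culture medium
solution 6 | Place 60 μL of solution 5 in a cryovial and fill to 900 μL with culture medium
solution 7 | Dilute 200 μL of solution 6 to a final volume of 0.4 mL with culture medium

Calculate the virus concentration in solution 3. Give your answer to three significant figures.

1.74 × 10^6 PFU/mL

Step 1: 125 μL + 0.875 mL = 1000 μL total → factor 1000/125 = 8
Step 2: 0.1 mL + 500 μL = 0.6 mL total → factor 0.6/0.1 = 6
Step 3: 0.2 mL + 1000 μL = 1.2 mL total → factor 1.2/0.2 = 6
Dilution factor through solution 3 = 8 × 6 × 6 = 288
[solution 3] = 5.00 × 10^8 PFU/mL / 288 = 1.74 × 10^6 PFU/mL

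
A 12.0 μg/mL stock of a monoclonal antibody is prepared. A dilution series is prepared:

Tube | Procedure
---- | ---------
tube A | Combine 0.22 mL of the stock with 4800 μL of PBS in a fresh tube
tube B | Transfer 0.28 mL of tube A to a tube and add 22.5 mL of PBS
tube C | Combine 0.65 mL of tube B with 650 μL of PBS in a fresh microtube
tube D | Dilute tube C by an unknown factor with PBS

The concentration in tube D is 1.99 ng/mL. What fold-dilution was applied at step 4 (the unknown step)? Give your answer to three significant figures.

Step 1: 0.22 mL + 4800 μL = 5.02 mL total → factor 5.02/0.22 = 22.818
Step 2: 0.28 mL + 22.5 mL = 22.78 mL total → factor 22.78/0.28 = 81.357
Step 3: 0.65 mL + 650 μL = 1.3 mL total → factor 1.3/0.65 = 2
Step 4: unknown factor x
Product of known-step factors = 3712.8
Overall factor = 12.0 μg/mL / (1.99 ng/mL) = 6030.2
x = 6030.2 / 3712.8 = 1.62

1.62-fold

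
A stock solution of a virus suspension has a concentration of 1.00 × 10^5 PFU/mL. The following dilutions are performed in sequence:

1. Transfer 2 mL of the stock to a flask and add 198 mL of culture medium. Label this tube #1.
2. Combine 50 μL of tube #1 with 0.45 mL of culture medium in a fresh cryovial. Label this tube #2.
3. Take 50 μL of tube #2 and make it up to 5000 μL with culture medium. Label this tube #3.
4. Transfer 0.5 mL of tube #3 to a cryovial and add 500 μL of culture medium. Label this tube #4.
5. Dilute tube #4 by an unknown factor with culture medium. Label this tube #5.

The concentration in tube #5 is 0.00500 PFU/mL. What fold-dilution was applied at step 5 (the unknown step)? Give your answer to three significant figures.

Step 1: 2 mL + 198 mL = 200 mL total → factor 200/2 = 100
Step 2: 50 μL + 0.45 mL = 500 μL total → factor 500/50 = 10
Step 3: 50 μL brought to 5000 μL → factor 5000/50 = 100
Step 4: 0.5 mL + 500 μL = 1 mL total → factor 1/0.5 = 2
Step 5: unknown factor x
Product of known-step factors = 2 × 10^5
Overall factor = 1.00 × 10^5 PFU/mL / (0.00500 PFU/mL) = 2 × 10^7
x = 2 × 10^7 / 2 × 10^5 = 100

100-fold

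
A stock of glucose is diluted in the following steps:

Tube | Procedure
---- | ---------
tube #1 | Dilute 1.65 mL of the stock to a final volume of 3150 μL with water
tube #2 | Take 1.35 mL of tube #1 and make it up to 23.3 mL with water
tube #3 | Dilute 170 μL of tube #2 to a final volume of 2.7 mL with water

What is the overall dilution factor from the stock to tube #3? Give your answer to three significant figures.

523

Step 1: 1.65 mL brought to 3150 μL → factor 3.15/1.65 = 1.9091
Step 2: 1.35 mL brought to 23.3 mL → factor 23.3/1.35 = 17.259
Step 3: 170 μL brought to 2.7 mL → factor 2700/170 = 15.882
Overall dilution factor = 1.9091 × 17.259 × 15.882 = 523.32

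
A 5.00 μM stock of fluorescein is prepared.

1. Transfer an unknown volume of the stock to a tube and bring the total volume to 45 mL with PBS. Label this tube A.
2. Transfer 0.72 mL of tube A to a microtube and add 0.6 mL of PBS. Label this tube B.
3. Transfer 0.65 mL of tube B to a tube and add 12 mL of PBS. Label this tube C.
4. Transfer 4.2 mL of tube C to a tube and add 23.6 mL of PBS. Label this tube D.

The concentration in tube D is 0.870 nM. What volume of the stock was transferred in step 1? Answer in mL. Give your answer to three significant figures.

1.85 mL

Step 1: v brought to 45 mL → factor = 45 mL/v
Step 2: 0.72 mL + 0.6 mL = 1.32 mL total → factor 1.32/0.72 = 1.8333
Step 3: 0.65 mL + 12 mL = 12.65 mL total → factor 12.65/0.65 = 19.462
Step 4: 4.2 mL + 23.6 mL = 27.8 mL total → factor 27.8/4.2 = 6.619
Product of known-step factors = 236.16
Overall factor = 5.00 μM / (0.870 nM) = 5747.1
Step-1 factor = 5747.1 / 236.16 = 24.335
v = 45 mL / 24.335 = 1.85 mL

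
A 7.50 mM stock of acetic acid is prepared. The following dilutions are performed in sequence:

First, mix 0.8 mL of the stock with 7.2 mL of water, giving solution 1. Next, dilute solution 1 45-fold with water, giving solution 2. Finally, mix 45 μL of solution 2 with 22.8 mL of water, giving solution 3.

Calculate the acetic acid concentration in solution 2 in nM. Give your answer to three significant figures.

Step 1: 0.8 mL + 7.2 mL = 8 mL total → factor 8/0.8 = 10
Step 2: 45-fold → factor 45
Dilution factor through solution 2 = 10 × 45 = 450
[solution 2] = 7.50 mM / 450 = 0.01667 mM = 1.67 × 10^4 nM

1.67 × 10^4 nM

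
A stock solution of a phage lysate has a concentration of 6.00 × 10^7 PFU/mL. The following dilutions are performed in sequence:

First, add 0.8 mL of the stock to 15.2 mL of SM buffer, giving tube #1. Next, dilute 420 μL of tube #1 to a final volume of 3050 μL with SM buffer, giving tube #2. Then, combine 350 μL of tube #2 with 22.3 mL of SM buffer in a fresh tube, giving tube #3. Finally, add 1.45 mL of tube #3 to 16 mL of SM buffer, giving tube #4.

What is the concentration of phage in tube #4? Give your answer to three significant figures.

Step 1: 0.8 mL + 15.2 mL = 16 mL total → factor 16/0.8 = 20
Step 2: 420 μL brought to 3050 μL → factor 3050/420 = 7.2619
Step 3: 350 μL + 22.3 mL = 22650 μL total → factor 22650/350 = 64.714
Step 4: 1.45 mL + 16 mL = 17.45 mL total → factor 17.45/1.45 = 12.034
Overall dilution factor = 20 × 7.2619 × 64.714 × 12.034 = 1.1311 × 10^5
Final = 6.00 × 10^7 PFU/mL / 1.1311 × 10^5 = 530 PFU/mL

530 PFU/mL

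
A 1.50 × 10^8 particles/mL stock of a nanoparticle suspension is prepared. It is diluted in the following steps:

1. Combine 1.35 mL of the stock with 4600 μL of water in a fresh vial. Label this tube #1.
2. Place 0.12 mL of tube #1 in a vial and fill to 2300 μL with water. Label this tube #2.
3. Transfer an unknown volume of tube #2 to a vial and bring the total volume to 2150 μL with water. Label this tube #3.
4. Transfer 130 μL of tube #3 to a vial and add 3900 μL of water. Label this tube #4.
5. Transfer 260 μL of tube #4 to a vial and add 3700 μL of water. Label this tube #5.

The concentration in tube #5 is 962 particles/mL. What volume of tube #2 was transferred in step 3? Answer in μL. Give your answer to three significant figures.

Step 1: 1.35 mL + 4600 μL = 5.95 mL total → factor 5.95/1.35 = 4.4074
Step 2: 0.12 mL brought to 2300 μL → factor 2.3/0.12 = 19.167
Step 3: v brought to 2150 μL → factor = 2150 μL/v
Step 4: 130 μL + 3900 μL = 4030 μL total → factor 4030/130 = 31
Step 5: 260 μL + 3700 μL = 3960 μL total → factor 3960/260 = 15.231
Product of known-step factors = 39885
Overall factor = 1.50 × 10^8 particles/mL / (962 particles/mL) = 1.5593 × 10^5
Step-3 factor = 1.5593 × 10^5 / 39885 = 3.9093
v = 2150 μL / 3.9093 = 550 μL

550 μL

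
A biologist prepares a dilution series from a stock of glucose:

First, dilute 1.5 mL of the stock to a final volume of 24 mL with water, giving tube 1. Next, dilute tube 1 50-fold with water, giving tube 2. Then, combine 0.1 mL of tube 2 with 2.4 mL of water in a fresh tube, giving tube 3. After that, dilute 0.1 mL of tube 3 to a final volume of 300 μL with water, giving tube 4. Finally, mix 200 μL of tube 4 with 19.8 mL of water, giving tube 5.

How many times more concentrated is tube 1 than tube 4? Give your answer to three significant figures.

Step 1: 1.5 mL brought to 24 mL → factor 24/1.5 = 16
Step 2: 50-fold → factor 50
Step 3: 0.1 mL + 2.4 mL = 2.5 mL total → factor 2.5/0.1 = 25
Step 4: 0.1 mL brought to 300 μL → factor 0.3/0.1 = 3
Dilution factor to tube 1 = 16; to tube 4 = 60000
[tube 1]/[tube 4] = (factor to tube 4)/(factor to tube 1) = 60000/16 = 3.75 × 10^3

3.75 × 10^3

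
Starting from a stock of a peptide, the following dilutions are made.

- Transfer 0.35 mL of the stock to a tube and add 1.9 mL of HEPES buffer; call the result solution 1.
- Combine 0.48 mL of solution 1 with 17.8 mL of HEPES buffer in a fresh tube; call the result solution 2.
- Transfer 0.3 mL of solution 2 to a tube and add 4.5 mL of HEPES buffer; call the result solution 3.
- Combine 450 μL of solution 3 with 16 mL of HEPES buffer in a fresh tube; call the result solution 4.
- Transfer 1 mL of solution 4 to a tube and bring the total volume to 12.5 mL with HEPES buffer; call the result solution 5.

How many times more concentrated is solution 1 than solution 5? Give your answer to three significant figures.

Step 1: 0.35 mL + 1.9 mL = 2.25 mL total → factor 2.25/0.35 = 6.4286
Step 2: 0.48 mL + 17.8 mL = 18.28 mL total → factor 18.28/0.48 = 38.083
Step 3: 0.3 mL + 4.5 mL = 4.8 mL total → factor 4.8/0.3 = 16
Step 4: 450 μL + 16 mL = 16450 μL total → factor 16450/450 = 36.556
Step 5: 1 mL brought to 12.5 mL → factor 12.5/1 = 12.5
Dilution factor to solution 1 = 6.4286; to solution 5 = 1.7899 × 10^6
[solution 1]/[solution 5] = (factor to solution 5)/(factor to solution 1) = 1.7899 × 10^6/6.4286 = 2.78 × 10^5

2.78 × 10^5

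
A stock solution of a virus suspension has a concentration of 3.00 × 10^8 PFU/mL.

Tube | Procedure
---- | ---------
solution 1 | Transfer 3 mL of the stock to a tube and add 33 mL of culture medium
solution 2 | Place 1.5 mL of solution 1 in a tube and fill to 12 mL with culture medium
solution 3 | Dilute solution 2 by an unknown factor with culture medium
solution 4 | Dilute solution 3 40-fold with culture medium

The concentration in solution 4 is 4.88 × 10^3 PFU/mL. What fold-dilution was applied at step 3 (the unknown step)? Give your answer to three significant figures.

16.0-fold

Step 1: 3 mL + 33 mL = 36 mL total → factor 36/3 = 12
Step 2: 1.5 mL brought to 12 mL → factor 12/1.5 = 8
Step 3: unknown factor x
Step 4: 40-fold → factor 40
Product of known-step factors = 3840
Overall factor = 3.00 × 10^8 PFU/mL / (4.88 × 10^3 PFU/mL) = 61475
x = 61475 / 3840 = 16.0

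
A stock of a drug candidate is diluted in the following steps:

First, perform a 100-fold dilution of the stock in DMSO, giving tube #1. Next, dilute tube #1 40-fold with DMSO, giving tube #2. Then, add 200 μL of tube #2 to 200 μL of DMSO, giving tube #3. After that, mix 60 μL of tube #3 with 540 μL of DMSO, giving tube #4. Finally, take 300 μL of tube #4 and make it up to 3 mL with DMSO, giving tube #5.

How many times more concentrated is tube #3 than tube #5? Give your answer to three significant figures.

100

Step 1: 100-fold → factor 100
Step 2: 40-fold → factor 40
Step 3: 200 μL + 200 μL = 400 μL total → factor 400/200 = 2
Step 4: 60 μL + 540 μL = 600 μL total → factor 600/60 = 10
Step 5: 300 μL brought to 3 mL → factor 3000/300 = 10
Dilution factor to tube #3 = 8000; to tube #5 = 8 × 10^5
[tube #3]/[tube #5] = (factor to tube #5)/(factor to tube #3) = 8 × 10^5/8000 = 100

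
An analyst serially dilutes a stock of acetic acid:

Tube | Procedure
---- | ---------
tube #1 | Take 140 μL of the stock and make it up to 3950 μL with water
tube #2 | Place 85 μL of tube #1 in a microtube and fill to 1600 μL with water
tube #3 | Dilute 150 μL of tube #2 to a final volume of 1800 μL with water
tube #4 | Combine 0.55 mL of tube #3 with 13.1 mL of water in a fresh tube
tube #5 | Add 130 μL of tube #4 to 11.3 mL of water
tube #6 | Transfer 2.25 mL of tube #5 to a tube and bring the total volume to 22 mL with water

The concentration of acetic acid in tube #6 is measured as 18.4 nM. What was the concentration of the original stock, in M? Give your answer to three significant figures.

2.50 M

Step 1: 140 μL brought to 3950 μL → factor 3950/140 = 28.214
Step 2: 85 μL brought to 1600 μL → factor 1600/85 = 18.824
Step 3: 150 μL brought to 1800 μL → factor 1800/150 = 12
Step 4: 0.55 mL + 13.1 mL = 13.65 mL total → factor 13.65/0.55 = 24.818
Step 5: 130 μL + 11.3 mL = 11430 μL total → factor 11430/130 = 87.923
Step 6: 2.25 mL brought to 22 mL → factor 22/2.25 = 9.7778
Overall dilution factor = 28.214 × 18.824 × 12 × 24.818 × 87.923 × 9.7778 = 1.3598 × 10^8
Stock = 18.4 nM × 1.3598 × 10^8 = 2.502 × 10^9 nM = 2.50 M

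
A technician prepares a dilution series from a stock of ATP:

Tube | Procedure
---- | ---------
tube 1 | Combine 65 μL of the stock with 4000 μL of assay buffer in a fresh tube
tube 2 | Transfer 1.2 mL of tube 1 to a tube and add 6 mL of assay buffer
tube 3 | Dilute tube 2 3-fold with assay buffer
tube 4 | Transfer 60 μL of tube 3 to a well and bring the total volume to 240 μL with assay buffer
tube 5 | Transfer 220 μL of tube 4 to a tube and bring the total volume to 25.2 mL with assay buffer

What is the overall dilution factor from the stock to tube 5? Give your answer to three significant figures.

5.16 × 10^5

Step 1: 65 μL + 4000 μL = 4065 μL total → factor 4065/65 = 62.538
Step 2: 1.2 mL + 6 mL = 7.2 mL total → factor 7.2/1.2 = 6
Step 3: 3-fold → factor 3
Step 4: 60 μL brought to 240 μL → factor 240/60 = 4
Step 5: 220 μL brought to 25.2 mL → factor 25200/220 = 114.55
Overall dilution factor = 62.538 × 6 × 3 × 4 × 114.55 = 5.1577 × 10^5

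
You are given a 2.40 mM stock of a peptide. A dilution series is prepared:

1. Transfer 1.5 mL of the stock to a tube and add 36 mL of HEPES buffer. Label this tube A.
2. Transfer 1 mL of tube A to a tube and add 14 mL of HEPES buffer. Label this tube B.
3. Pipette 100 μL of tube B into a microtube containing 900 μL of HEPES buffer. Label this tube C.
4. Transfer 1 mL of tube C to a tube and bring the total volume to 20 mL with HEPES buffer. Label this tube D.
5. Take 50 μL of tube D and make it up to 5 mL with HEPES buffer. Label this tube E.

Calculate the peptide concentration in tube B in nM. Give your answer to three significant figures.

Step 1: 1.5 mL + 36 mL = 37.5 mL total → factor 37.5/1.5 = 25
Step 2: 1 mL + 14 mL = 15 mL total → factor 15/1 = 15
Dilution factor through tube B = 25 × 15 = 375
[tube B] = 2.40 mM / 375 = 0.006400 mM = 6.40 × 10^3 nM

6.40 × 10^3 nM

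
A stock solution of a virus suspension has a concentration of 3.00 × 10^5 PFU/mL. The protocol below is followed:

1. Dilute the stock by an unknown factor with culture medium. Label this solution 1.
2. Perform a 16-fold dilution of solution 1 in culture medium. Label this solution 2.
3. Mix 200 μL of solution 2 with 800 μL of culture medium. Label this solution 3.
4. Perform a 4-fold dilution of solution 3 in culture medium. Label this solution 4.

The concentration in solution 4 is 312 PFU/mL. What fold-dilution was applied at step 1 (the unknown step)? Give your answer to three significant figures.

3.00-fold

Step 1: unknown factor x
Step 2: 16-fold → factor 16
Step 3: 200 μL + 800 μL = 1000 μL total → factor 1000/200 = 5
Step 4: 4-fold → factor 4
Product of known-step factors = 320
Overall factor = 3.00 × 10^5 PFU/mL / (312 PFU/mL) = 961.54
x = 961.54 / 320 = 3.00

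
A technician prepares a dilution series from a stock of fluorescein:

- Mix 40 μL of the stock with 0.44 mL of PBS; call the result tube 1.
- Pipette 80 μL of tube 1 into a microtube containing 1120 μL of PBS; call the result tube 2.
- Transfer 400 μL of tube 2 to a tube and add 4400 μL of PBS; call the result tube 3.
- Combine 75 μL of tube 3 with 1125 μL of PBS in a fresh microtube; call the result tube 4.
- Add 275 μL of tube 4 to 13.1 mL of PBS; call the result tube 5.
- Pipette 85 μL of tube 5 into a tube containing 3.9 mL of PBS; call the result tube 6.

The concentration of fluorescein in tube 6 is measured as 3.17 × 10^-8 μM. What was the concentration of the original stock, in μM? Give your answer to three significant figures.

2.50 μM

Step 1: 40 μL + 0.44 mL = 480 μL total → factor 480/40 = 12
Step 2: 80 μL + 1120 μL = 1200 μL total → factor 1200/80 = 15
Step 3: 400 μL + 4400 μL = 4800 μL total → factor 4800/400 = 12
Step 4: 75 μL + 1125 μL = 1200 μL total → factor 1200/75 = 16
Step 5: 275 μL + 13.1 mL = 13375 μL total → factor 13375/275 = 48.636
Step 6: 85 μL + 3.9 mL = 3985 μL total → factor 3985/85 = 46.882
Overall dilution factor = 12 × 15 × 12 × 16 × 48.636 × 46.882 = 7.8803 × 10^7
Stock = 3.17 × 10^-8 μM × 7.8803 × 10^7 = 2.50 μM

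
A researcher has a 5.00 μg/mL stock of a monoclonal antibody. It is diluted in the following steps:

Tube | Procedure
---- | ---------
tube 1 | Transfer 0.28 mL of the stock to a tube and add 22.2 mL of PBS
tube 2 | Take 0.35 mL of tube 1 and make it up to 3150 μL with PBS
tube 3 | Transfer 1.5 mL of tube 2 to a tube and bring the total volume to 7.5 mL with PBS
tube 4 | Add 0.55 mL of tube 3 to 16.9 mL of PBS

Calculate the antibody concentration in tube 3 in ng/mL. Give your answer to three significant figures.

1.38 ng/mL

Step 1: 0.28 mL + 22.2 mL = 22.48 mL total → factor 22.48/0.28 = 80.286
Step 2: 0.35 mL brought to 3150 μL → factor 3.15/0.35 = 9
Step 3: 1.5 mL brought to 7.5 mL → factor 7.5/1.5 = 5
Dilution factor through tube 3 = 80.286 × 9 × 5 = 3612.9
[tube 3] = 5.00 μg/mL / 3612.9 = 0.001384 μg/mL = 1.38 ng/mL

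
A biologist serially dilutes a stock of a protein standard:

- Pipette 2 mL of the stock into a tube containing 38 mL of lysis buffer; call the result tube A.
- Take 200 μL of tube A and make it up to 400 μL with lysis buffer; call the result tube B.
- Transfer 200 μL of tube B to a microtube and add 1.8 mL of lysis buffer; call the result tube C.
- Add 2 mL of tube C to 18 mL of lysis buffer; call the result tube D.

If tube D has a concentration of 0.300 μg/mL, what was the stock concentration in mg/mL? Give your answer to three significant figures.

1.20 mg/mL

Step 1: 2 mL + 38 mL = 40 mL total → factor 40/2 = 20
Step 2: 200 μL brought to 400 μL → factor 400/200 = 2
Step 3: 200 μL + 1.8 mL = 2000 μL total → factor 2000/200 = 10
Step 4: 2 mL + 18 mL = 20 mL total → factor 20/2 = 10
Overall dilution factor = 20 × 2 × 10 × 10 = 4000
Stock = 0.300 μg/mL × 4000 = 1200 μg/mL = 1.20 mg/mL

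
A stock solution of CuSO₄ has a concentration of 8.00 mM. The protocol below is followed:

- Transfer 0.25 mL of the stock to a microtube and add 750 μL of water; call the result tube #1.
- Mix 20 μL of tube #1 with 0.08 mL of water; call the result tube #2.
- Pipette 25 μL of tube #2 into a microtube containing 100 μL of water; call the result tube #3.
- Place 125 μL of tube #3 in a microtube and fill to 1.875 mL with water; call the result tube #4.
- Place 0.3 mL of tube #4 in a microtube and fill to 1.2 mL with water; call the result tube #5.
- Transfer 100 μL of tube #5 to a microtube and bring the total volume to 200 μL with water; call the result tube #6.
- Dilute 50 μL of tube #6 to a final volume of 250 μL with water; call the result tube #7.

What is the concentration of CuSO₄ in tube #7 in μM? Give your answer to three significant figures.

Step 1: 0.25 mL + 750 μL = 1 mL total → factor 1/0.25 = 4
Step 2: 20 μL + 0.08 mL = 100 μL total → factor 100/20 = 5
Step 3: 25 μL + 100 μL = 125 μL total → factor 125/25 = 5
Step 4: 125 μL brought to 1.875 mL → factor 1875/125 = 15
Step 5: 0.3 mL brought to 1.2 mL → factor 1.2/0.3 = 4
Step 6: 100 μL brought to 200 μL → factor 200/100 = 2
Step 7: 50 μL brought to 250 μL → factor 250/50 = 5
Overall dilution factor = 4 × 5 × 5 × 15 × 4 × 2 × 5 = 60000
Final = 8.00 mM / 60000 = 0.0001333 mM = 0.133 μM

0.133 μM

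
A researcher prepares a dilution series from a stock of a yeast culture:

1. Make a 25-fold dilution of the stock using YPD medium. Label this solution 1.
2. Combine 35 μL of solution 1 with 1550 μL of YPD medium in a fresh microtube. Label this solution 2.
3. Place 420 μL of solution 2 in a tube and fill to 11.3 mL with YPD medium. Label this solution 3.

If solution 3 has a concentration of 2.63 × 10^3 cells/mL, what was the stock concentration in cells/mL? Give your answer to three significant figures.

Step 1: 25-fold → factor 25
Step 2: 35 μL + 1550 μL = 1585 μL total → factor 1585/35 = 45.286
Step 3: 420 μL brought to 11.3 mL → factor 11300/420 = 26.905
Overall dilution factor = 25 × 45.286 × 26.905 = 30460
Stock = 2.63 × 10^3 cells/mL × 30460 = 8.01 × 10^7 cells/mL

8.01 × 10^7 cells/mL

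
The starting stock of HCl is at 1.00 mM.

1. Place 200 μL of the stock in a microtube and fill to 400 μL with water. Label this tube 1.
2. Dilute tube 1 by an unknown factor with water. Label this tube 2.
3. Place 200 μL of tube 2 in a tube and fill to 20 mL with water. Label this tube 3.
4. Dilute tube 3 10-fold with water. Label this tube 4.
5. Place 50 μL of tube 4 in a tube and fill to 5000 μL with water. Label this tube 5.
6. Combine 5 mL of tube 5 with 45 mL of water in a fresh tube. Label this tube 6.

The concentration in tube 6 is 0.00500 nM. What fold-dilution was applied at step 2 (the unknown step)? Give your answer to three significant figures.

Step 1: 200 μL brought to 400 μL → factor 400/200 = 2
Step 2: unknown factor x
Step 3: 200 μL brought to 20 mL → factor 20000/200 = 100
Step 4: 10-fold → factor 10
Step 5: 50 μL brought to 5000 μL → factor 5000/50 = 100
Step 6: 5 mL + 45 mL = 50 mL total → factor 50/5 = 10
Product of known-step factors = 2 × 10^6
Overall factor = 1.00 mM / (0.00500 nM) = 2 × 10^8
x = 2 × 10^8 / 2 × 10^6 = 100

100-fold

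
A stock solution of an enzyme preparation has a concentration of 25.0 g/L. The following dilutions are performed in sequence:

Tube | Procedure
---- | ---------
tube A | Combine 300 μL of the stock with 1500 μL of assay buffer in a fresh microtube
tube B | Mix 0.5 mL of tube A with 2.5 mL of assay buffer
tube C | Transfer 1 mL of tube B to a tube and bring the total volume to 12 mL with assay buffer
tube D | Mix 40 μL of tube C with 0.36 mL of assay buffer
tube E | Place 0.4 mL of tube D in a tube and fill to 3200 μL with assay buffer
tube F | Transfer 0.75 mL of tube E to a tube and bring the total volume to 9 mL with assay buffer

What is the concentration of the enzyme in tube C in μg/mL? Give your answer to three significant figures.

Step 1: 300 μL + 1500 μL = 1800 μL total → factor 1800/300 = 6
Step 2: 0.5 mL + 2.5 mL = 3 mL total → factor 3/0.5 = 6
Step 3: 1 mL brought to 12 mL → factor 12/1 = 12
Dilution factor through tube C = 6 × 6 × 12 = 432
[tube C] = 25.0 g/L / 432 = 0.05787 g/L = 57.9 μg/mL

57.9 μg/mL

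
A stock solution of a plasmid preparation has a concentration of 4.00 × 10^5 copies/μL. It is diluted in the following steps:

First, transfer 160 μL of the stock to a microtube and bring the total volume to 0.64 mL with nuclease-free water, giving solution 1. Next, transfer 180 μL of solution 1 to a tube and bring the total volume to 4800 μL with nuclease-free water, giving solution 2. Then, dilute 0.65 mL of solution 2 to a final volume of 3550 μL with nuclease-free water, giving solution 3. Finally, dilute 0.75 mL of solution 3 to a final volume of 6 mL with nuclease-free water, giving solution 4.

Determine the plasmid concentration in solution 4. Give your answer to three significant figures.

Step 1: 160 μL brought to 0.64 mL → factor 640/160 = 4
Step 2: 180 μL brought to 4800 μL → factor 4800/180 = 26.667
Step 3: 0.65 mL brought to 3550 μL → factor 3.55/0.65 = 5.4615
Step 4: 0.75 mL brought to 6 mL → factor 6/0.75 = 8
Overall dilution factor = 4 × 26.667 × 5.4615 × 8 = 4660.5
Final = 4.00 × 10^5 copies/μL / 4660.5 = 85.8 copies/μL

85.8 copies/μL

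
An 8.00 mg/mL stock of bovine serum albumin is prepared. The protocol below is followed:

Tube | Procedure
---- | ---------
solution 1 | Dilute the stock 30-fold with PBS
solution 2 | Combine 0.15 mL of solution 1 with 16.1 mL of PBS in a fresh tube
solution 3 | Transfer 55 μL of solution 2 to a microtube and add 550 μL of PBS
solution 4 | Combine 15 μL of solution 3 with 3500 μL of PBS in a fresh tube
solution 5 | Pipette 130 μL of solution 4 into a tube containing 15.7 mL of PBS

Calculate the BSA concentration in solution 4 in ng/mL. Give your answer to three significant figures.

Step 1: 30-fold → factor 30
Step 2: 0.15 mL + 16.1 mL = 16.25 mL total → factor 16.25/0.15 = 108.33
Step 3: 55 μL + 550 μL = 605 μL total → factor 605/55 = 11
Step 4: 15 μL + 3500 μL = 3515 μL total → factor 3515/15 = 234.33
Dilution factor through solution 4 = 30 × 108.33 × 11 × 234.33 = 8.3774 × 10^6
[solution 4] = 8.00 mg/mL / 8.3774 × 10^6 = 9.549 × 10^-7 mg/mL = 0.955 ng/mL

0.955 ng/mL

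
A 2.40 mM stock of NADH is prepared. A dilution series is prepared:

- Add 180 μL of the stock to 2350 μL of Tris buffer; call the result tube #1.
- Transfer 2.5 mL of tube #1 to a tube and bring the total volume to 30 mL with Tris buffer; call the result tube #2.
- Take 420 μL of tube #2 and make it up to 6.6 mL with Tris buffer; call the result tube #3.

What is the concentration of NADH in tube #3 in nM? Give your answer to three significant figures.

Step 1: 180 μL + 2350 μL = 2530 μL total → factor 2530/180 = 14.056
Step 2: 2.5 mL brought to 30 mL → factor 30/2.5 = 12
Step 3: 420 μL brought to 6.6 mL → factor 6600/420 = 15.714
Overall dilution factor = 14.056 × 12 × 15.714 = 2650.5
Final = 2.40 mM / 2650.5 = 0.0009055 mM = 905 nM

905 nM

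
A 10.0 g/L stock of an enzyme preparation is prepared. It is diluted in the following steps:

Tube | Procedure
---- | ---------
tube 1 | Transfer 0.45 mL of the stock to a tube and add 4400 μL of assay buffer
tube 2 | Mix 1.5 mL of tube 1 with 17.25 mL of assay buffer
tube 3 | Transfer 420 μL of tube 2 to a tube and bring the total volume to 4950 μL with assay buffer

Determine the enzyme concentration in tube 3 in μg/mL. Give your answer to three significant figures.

Step 1: 0.45 mL + 4400 μL = 4.85 mL total → factor 4.85/0.45 = 10.778
Step 2: 1.5 mL + 17.25 mL = 18.75 mL total → factor 18.75/1.5 = 12.5
Step 3: 420 μL brought to 4950 μL → factor 4950/420 = 11.786
Overall dilution factor = 10.778 × 12.5 × 11.786 = 1587.8
Final = 10.0 g/L / 1587.8 = 0.006298 g/L = 6.30 μg/mL

6.30 μg/mL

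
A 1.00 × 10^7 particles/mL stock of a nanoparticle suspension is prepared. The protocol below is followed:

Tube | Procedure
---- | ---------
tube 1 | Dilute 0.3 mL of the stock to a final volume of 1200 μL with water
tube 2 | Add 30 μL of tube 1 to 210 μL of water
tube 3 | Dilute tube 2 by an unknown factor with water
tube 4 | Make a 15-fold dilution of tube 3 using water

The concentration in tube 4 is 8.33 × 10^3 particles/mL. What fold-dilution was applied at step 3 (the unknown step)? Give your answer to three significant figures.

2.50-fold

Step 1: 0.3 mL brought to 1200 μL → factor 1.2/0.3 = 4
Step 2: 30 μL + 210 μL = 240 μL total → factor 240/30 = 8
Step 3: unknown factor x
Step 4: 15-fold → factor 15
Product of known-step factors = 480
Overall factor = 1.00 × 10^7 particles/mL / (8.33 × 10^3 particles/mL) = 1200.5
x = 1200.5 / 480 = 2.50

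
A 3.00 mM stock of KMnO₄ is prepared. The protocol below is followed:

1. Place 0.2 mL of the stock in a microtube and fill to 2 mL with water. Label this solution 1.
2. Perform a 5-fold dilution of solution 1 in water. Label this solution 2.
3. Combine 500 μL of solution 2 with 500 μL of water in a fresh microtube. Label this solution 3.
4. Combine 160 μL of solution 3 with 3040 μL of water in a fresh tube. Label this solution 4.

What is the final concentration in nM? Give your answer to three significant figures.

1.50 × 10^3 nM

Step 1: 0.2 mL brought to 2 mL → factor 2/0.2 = 10
Step 2: 5-fold → factor 5
Step 3: 500 μL + 500 μL = 1000 μL total → factor 1000/500 = 2
Step 4: 160 μL + 3040 μL = 3200 μL total → factor 3200/160 = 20
Overall dilution factor = 10 × 5 × 2 × 20 = 2000
Final = 3.00 mM / 2000 = 0.001500 mM = 1.50 × 10^3 nM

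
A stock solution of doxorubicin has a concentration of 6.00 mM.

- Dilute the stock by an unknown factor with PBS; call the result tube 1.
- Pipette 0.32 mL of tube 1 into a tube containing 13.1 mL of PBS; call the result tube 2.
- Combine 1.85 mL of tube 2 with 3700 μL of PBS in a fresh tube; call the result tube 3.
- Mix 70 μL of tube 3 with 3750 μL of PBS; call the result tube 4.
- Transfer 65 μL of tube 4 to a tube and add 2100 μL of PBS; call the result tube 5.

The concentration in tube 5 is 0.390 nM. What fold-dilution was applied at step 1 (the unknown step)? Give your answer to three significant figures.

Step 1: unknown factor x
Step 2: 0.32 mL + 13.1 mL = 13.42 mL total → factor 13.42/0.32 = 41.938
Step 3: 1.85 mL + 3700 μL = 5.55 mL total → factor 5.55/1.85 = 3
Step 4: 70 μL + 3750 μL = 3820 μL total → factor 3820/70 = 54.571
Step 5: 65 μL + 2100 μL = 2165 μL total → factor 2165/65 = 33.308
Product of known-step factors = 2.2868 × 10^5
Overall factor = 6.00 mM / (0.390 nM) = 1.5385 × 10^7
x = 1.5385 × 10^7 / 2.2868 × 10^5 = 67.3

67.3-fold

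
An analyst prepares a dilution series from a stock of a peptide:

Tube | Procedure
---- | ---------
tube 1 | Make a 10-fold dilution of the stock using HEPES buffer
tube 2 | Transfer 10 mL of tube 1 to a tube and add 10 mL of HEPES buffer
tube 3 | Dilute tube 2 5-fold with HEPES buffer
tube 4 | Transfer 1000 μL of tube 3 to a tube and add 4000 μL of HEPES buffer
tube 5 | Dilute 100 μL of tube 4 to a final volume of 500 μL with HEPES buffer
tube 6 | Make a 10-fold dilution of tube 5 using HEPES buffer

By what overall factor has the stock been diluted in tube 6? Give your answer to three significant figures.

2.50 × 10^4

Step 1: 10-fold → factor 10
Step 2: 10 mL + 10 mL = 20 mL total → factor 20/10 = 2
Step 3: 5-fold → factor 5
Step 4: 1000 μL + 4000 μL = 5000 μL total → factor 5000/1000 = 5
Step 5: 100 μL brought to 500 μL → factor 500/100 = 5
Step 6: 10-fold → factor 10
Overall dilution factor = 10 × 2 × 5 × 5 × 5 × 10 = 25000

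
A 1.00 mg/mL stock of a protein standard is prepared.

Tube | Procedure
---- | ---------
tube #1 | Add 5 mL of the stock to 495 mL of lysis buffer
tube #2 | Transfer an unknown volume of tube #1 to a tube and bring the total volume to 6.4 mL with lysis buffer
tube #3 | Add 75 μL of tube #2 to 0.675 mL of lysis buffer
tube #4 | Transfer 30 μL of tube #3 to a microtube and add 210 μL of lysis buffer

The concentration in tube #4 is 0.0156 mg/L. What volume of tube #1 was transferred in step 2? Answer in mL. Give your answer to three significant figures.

Step 1: 5 mL + 495 mL = 500 mL total → factor 500/5 = 100
Step 2: v brought to 6.4 mL → factor = 6.4 mL/v
Step 3: 75 μL + 0.675 mL = 750 μL total → factor 750/75 = 10
Step 4: 30 μL + 210 μL = 240 μL total → factor 240/30 = 8
Product of known-step factors = 8000
Overall factor = 1.00 mg/mL / (0.0156 mg/L) = 64103
Step-2 factor = 64103 / 8000 = 8.0128
v = 6.4 mL / 8.0128 = 0.799 mL

0.799 mL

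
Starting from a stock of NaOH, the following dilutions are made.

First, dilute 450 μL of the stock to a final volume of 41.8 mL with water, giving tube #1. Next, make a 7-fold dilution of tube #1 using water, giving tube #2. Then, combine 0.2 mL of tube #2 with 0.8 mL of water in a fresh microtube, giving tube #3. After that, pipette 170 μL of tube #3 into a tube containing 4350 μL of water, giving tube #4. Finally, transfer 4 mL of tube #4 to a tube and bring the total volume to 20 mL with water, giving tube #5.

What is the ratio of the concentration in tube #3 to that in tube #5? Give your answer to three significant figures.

133

Step 1: 450 μL brought to 41.8 mL → factor 41800/450 = 92.889
Step 2: 7-fold → factor 7
Step 3: 0.2 mL + 0.8 mL = 1 mL total → factor 1/0.2 = 5
Step 4: 170 μL + 4350 μL = 4520 μL total → factor 4520/170 = 26.588
Step 5: 4 mL brought to 20 mL → factor 20/4 = 5
Dilution factor to tube #3 = 3251.1; to tube #5 = 4.3221 × 10^5
[tube #3]/[tube #5] = (factor to tube #5)/(factor to tube #3) = 4.3221 × 10^5/3251.1 = 133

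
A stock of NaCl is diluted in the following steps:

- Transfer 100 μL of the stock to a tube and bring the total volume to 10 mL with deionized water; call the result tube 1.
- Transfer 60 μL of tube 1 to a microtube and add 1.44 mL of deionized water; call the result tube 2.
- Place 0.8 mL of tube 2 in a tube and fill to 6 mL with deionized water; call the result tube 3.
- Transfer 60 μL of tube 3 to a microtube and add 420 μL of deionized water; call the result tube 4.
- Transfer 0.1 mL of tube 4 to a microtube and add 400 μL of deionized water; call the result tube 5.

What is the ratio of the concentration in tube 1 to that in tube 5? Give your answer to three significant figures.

7.50 × 10^3

Step 1: 100 μL brought to 10 mL → factor 10000/100 = 100
Step 2: 60 μL + 1.44 mL = 1500 μL total → factor 1500/60 = 25
Step 3: 0.8 mL brought to 6 mL → factor 6/0.8 = 7.5
Step 4: 60 μL + 420 μL = 480 μL total → factor 480/60 = 8
Step 5: 0.1 mL + 400 μL = 0.5 mL total → factor 0.5/0.1 = 5
Dilution factor to tube 1 = 100; to tube 5 = 7.5 × 10^5
[tube 1]/[tube 5] = (factor to tube 5)/(factor to tube 1) = 7.5 × 10^5/100 = 7.50 × 10^3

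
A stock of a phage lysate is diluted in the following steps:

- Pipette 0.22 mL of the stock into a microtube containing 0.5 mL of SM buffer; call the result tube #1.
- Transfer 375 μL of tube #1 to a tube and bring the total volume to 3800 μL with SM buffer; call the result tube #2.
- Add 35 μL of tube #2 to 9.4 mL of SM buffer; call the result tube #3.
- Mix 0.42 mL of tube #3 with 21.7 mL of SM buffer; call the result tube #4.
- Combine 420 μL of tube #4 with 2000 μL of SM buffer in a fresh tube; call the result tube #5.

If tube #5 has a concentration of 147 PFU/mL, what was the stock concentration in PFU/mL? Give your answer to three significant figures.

Step 1: 0.22 mL + 0.5 mL = 0.72 mL total → factor 0.72/0.22 = 3.2727
Step 2: 375 μL brought to 3800 μL → factor 3800/375 = 10.133
Step 3: 35 μL + 9.4 mL = 9435 μL total → factor 9435/35 = 269.57
Step 4: 0.42 mL + 21.7 mL = 22.12 mL total → factor 22.12/0.42 = 52.667
Step 5: 420 μL + 2000 μL = 2420 μL total → factor 2420/420 = 5.7619
Overall dilution factor = 3.2727 × 10.133 × 269.57 × 52.667 × 5.7619 = 2.7129 × 10^6
Stock = 147 PFU/mL × 2.7129 × 10^6 = 3.99 × 10^8 PFU/mL

3.99 × 10^8 PFU/mL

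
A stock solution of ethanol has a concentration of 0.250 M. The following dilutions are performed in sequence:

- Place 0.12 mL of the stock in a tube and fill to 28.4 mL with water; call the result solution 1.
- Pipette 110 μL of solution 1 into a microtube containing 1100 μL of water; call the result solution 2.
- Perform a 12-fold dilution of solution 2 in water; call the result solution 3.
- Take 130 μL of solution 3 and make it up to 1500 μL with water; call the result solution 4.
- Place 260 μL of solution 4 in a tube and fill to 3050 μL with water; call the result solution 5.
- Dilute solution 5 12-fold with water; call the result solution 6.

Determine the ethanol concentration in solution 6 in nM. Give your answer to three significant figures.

Step 1: 0.12 mL brought to 28.4 mL → factor 28.4/0.12 = 236.67
Step 2: 110 μL + 1100 μL = 1210 μL total → factor 1210/110 = 11
Step 3: 12-fold → factor 12
Step 4: 130 μL brought to 1500 μL → factor 1500/130 = 11.538
Step 5: 260 μL brought to 3050 μL → factor 3050/260 = 11.731
Step 6: 12-fold → factor 12
Overall dilution factor = 236.67 × 11 × 12 × 11.538 × 11.731 × 12 = 5.0742 × 10^7
Final = 0.250 M / 5.0742 × 10^7 = 4.927 × 10^-9 M = 4.93 nM

4.93 nM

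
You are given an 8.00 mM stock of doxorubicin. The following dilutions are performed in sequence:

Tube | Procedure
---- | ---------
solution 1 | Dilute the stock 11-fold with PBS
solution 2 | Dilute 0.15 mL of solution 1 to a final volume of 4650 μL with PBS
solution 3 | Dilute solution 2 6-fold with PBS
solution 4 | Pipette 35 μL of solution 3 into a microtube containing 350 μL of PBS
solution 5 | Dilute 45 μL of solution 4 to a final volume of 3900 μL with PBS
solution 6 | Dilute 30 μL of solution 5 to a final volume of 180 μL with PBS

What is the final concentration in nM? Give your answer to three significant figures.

Step 1: 11-fold → factor 11
Step 2: 0.15 mL brought to 4650 μL → factor 4.65/0.15 = 31
Step 3: 6-fold → factor 6
Step 4: 35 μL + 350 μL = 385 μL total → factor 385/35 = 11
Step 5: 45 μL brought to 3900 μL → factor 3900/45 = 86.667
Step 6: 30 μL brought to 180 μL → factor 180/30 = 6
Overall dilution factor = 11 × 31 × 6 × 11 × 86.667 × 6 = 1.1703 × 10^7
Final = 8.00 mM / 1.1703 × 10^7 = 6.836 × 10^-7 mM = 0.684 nM

0.684 nM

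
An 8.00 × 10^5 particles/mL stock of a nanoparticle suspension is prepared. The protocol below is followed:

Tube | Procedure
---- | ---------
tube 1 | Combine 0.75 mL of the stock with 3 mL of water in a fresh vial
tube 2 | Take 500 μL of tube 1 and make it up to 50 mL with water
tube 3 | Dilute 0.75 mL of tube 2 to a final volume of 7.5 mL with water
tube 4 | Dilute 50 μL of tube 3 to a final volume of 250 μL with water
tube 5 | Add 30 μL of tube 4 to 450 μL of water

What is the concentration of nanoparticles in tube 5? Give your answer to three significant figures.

Step 1: 0.75 mL + 3 mL = 3.75 mL total → factor 3.75/0.75 = 5
Step 2: 500 μL brought to 50 mL → factor 50000/500 = 100
Step 3: 0.75 mL brought to 7.5 mL → factor 7.5/0.75 = 10
Step 4: 50 μL brought to 250 μL → factor 250/50 = 5
Step 5: 30 μL + 450 μL = 480 μL total → factor 480/30 = 16
Overall dilution factor = 5 × 100 × 10 × 5 × 16 = 4 × 10^5
Final = 8.00 × 10^5 particles/mL / 4 × 10^5 = 2.00 particles/mL

2.00 particles/mL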